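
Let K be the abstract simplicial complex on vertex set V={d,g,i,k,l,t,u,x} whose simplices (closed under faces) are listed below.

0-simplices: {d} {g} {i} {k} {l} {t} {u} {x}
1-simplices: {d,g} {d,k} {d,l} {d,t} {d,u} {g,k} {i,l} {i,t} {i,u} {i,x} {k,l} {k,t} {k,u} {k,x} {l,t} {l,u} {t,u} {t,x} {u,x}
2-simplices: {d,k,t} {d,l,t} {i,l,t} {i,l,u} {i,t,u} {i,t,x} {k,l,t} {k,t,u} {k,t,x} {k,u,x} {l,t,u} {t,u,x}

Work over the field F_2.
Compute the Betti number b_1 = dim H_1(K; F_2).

n_0=8 n_1=19 n_2=12  [Z2]
∂1: piv[dg,dk,dl,dt,du,il,ix] rk=7  ker:gk,it,iu,kl,kt,ku,kx,lt,lu,tu,tx,ux
∂2: piv[dkt,dlt,ilt,ilu,itu,itx,klt,ktu,ktx,kux] rk=10  ker:ltu,tux
b_1=(19−7)−10=2

b_1=2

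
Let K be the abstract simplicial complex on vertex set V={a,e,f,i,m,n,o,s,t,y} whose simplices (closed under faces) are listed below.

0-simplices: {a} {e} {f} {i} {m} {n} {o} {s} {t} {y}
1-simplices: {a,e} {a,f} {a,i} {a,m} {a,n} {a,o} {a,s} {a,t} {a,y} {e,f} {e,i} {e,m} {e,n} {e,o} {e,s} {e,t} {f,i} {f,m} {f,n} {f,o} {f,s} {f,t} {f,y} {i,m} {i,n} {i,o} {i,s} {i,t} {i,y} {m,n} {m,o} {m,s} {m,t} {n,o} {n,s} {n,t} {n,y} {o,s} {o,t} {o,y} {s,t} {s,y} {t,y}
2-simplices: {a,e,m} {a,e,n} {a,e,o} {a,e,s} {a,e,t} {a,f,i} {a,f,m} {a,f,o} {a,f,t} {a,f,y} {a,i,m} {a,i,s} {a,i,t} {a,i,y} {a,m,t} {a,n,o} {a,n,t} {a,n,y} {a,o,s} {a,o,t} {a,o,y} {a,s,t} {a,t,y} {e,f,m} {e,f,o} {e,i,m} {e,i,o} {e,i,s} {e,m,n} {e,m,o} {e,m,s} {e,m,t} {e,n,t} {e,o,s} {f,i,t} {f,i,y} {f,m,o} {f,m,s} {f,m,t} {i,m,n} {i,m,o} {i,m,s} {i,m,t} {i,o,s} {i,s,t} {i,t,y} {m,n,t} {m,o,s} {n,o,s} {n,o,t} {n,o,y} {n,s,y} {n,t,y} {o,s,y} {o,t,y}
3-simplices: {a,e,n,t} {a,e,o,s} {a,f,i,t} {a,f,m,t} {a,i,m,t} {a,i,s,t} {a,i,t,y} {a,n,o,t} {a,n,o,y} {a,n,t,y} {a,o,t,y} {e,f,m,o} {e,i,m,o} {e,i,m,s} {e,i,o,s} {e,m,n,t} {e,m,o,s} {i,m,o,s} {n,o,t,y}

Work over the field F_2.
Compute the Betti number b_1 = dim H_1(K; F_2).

n_0=10 n_1=43 n_2=55 n_3=19  [Z2]
∂1: piv[ae,af,ai,am,an,ao,as,at,ay] rk=9  ker:ef,ei,em,en,eo,es,et,fi,fm,fn,fo,fs,ft,fy,im,in,io,is,it,iy,mn,mo,ms,mt,no,ns,nt,ny,os,ot,oy,st,sy,ty
∂2: piv[aem,aen,aeo,aes,aet,afi,afm,afo,aft,afy,aim,ais,ait,aiy,amt,ano,ant,any,aos,aot,aoy,ast,aty,efm,eim,eio,emn,emo,ems,fms,imn,nos,nsy] rk=33  ker:efo,eis,emt,ent,eos,fit,fiy,fmo,fmt,imo,ims,imt,ios,ist,ity,mnt,mos,not,noy,nty,osy,oty
∂3: piv[aent,aeos,afit,afmt,aimt,aist,aity,anot,anoy,anty,aoty,efmo,eimo,eims,eios,emnt,emos] rk=17  ker:imos,noty
b_1=(43−9)−33=1

b_1=1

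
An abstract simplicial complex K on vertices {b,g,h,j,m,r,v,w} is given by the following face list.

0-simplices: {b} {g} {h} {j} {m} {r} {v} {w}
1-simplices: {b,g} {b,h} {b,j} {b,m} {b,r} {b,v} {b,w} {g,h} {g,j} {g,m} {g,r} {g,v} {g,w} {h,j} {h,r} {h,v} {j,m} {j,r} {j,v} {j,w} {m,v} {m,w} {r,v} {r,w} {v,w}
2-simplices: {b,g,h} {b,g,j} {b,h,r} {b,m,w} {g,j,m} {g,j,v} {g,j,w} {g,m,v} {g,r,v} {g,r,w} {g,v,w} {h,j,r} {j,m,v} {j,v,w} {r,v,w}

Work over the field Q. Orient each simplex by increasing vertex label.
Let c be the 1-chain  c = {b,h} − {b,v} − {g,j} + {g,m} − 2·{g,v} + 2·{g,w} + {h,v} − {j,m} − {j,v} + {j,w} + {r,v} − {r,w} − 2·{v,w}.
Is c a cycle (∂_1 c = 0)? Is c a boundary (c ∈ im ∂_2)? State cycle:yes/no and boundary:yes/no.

n_0=8 n_1=25 n_2=15  [Q]
∂1: piv[bg,bh,bj,bm,br,bv,bw] rk=7  ker:gh,gj,gm,gr,gv,gw,hj,hr,hv,jm,jr,jv,jw,mv,mw,rv,rw,vw
∂2: piv[bgh,bgj,bhr,bmw,gjm,gjv,gjw,gmv,grv,grw,gvw,hjr] rk=12  ker:jmv,jvw,rvw
∂1c = 0
c vs im∂2: residual ≠ 0 ⇒ not boundary

cycle:yes boundary:no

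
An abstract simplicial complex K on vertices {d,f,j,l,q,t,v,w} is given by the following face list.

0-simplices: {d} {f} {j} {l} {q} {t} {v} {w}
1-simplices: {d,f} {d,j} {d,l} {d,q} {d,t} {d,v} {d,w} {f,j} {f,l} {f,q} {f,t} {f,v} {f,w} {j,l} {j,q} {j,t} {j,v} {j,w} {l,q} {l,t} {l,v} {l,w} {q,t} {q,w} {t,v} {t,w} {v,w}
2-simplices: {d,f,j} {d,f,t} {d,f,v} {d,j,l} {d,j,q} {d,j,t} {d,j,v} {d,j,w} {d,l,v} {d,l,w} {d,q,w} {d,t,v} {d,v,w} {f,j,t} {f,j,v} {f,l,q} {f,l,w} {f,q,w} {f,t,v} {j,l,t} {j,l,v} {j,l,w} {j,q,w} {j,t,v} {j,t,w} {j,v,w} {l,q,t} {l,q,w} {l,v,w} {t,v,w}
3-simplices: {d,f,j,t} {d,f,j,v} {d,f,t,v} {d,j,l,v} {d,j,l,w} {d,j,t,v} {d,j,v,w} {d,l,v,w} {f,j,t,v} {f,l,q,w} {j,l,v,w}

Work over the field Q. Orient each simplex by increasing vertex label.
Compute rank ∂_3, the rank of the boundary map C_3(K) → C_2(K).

rank∂_3=9

n_0=8 n_1=27 n_2=30 n_3=11  [Q]
∂1: piv[df,dj,dl,dq,dt,dv,dw] rk=7  ker:fj,fl,fq,ft,fv,fw,jl,jq,jt,jv,jw,lq,lt,lv,lw,qt,qw,tv,tw,vw
∂2: piv[dfj,dft,dfv,djl,djq,djt,djv,djw,dlv,dlw,dqw,dtv,dvw,flq,flw,fqw,jlt,jtw,lqt] rk=19  ker:fjt,fjv,ftv,jlv,jlw,jqw,jtv,jvw,lqw,lvw,tvw
∂3: piv[dfjt,dfjv,dftv,djlv,djlw,djtv,djvw,dlvw,flqw] rk=9  ker:fjtv,jlvw
rk∂_3=9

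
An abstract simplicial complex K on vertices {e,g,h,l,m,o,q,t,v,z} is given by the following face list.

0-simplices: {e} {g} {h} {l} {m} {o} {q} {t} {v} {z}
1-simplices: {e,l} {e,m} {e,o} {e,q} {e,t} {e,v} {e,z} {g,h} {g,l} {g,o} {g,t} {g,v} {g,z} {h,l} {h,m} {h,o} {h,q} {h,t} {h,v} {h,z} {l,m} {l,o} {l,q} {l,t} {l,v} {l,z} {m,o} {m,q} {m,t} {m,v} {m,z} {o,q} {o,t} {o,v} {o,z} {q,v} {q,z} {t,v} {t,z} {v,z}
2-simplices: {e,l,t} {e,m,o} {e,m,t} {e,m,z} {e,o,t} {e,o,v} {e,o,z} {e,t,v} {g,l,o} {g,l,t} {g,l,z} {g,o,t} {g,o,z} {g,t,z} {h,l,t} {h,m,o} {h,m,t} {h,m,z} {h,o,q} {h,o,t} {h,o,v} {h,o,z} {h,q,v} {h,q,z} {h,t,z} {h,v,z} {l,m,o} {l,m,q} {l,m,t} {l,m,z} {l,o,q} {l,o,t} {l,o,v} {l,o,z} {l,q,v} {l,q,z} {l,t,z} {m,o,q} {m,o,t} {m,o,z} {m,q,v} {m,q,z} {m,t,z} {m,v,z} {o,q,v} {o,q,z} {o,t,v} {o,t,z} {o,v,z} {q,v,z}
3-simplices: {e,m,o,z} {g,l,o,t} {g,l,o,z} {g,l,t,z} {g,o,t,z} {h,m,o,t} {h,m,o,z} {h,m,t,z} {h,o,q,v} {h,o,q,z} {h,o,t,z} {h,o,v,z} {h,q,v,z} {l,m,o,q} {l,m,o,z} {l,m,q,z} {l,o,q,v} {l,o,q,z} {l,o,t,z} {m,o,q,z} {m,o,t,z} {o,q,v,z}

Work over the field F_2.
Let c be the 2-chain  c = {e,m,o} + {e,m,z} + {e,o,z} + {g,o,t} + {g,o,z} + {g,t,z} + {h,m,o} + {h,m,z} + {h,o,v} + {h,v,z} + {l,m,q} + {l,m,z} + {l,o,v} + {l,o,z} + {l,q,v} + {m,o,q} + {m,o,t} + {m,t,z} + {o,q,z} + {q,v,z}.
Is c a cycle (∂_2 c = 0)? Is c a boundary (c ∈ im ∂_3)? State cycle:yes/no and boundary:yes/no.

cycle:yes boundary:yes

n_0=10 n_1=40 n_2=50 n_3=22  [Z2]
∂1: piv[el,em,eo,eq,et,ev,ez,gh,gl] rk=9  ker:go,gt,gv,gz,hl,hm,ho,hq,ht,hv,hz,lm,lo,lq,lt,lv,lz,mo,mq,mt,mv,mz,oq,ot,ov,oz,qv,qz,tv,tz,vz
∂2: piv[elt,emo,emt,emz,eot,eov,eoz,etv,glo,glt,glz,got,goz,gtz,hlt,hmo,hmt,hmz,hoq,hov,hqv,hqz,hvz,lmo,lmq,loq,lov,mqv] rk=28  ker:hot,hoz,htz,lmt,lmz,lot,loz,lqv,lqz,ltz,moq,mot,moz,mqz,mtz,mvz,oqv,oqz,otv,otz,ovz,qvz
∂3: piv[emoz,glot,gloz,gltz,gotz,hmot,hmoz,hmtz,hoqv,hoqz,hotz,hovz,hqvz,lmoq,lmoz,lmqz,loqv,loqz] rk=18  ker:lotz,moqz,motz,oqvz
∂2c = 0
c vs im∂3: reduces to 0 ⇒ boundary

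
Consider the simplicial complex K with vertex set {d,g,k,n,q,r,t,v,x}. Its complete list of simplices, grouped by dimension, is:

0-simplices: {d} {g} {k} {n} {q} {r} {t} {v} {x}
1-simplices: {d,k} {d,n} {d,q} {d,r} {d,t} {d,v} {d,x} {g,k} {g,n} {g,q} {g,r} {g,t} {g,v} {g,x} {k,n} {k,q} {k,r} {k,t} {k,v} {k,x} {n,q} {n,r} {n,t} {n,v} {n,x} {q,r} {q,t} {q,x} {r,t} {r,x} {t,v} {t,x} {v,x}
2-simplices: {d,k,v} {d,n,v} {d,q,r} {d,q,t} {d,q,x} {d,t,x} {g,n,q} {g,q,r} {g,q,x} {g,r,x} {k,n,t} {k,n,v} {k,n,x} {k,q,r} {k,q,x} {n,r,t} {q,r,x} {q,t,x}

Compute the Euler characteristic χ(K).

χ(K)=-6

n_0=9 n_1=33 n_2=18
χ=+9−33+18=-6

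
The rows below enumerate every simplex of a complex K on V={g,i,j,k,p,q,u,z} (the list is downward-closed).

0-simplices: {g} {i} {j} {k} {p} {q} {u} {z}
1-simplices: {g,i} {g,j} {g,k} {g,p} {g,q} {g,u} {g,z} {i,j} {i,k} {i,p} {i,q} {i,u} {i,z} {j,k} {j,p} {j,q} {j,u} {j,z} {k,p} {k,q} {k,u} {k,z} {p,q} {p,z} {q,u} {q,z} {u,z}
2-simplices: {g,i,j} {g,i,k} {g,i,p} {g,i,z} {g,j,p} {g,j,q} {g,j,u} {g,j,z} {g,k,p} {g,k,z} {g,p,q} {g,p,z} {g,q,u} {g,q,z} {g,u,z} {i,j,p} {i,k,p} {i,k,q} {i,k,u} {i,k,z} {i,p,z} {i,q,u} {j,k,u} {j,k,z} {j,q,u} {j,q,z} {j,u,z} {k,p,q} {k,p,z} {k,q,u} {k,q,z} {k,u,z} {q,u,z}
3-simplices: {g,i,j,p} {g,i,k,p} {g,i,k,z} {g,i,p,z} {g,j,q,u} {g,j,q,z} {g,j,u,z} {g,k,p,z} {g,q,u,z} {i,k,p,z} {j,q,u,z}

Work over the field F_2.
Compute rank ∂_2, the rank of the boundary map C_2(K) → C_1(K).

n_0=8 n_1=27 n_2=33 n_3=11  [Z2]
∂1: piv[gi,gj,gk,gp,gq,gu,gz] rk=7  ker:ij,ik,ip,iq,iu,iz,jk,jp,jq,ju,jz,kp,kq,ku,kz,pq,pz,qu,qz,uz
∂2: piv[gij,gik,gip,giz,gjp,gjq,gju,gjz,gkp,gkz,gpq,gpz,gqu,gqz,guz,ikq,iku,iqu,jku,jkz] rk=20  ker:ijp,ikp,ikz,ipz,jqu,jqz,juz,kpq,kpz,kqu,kqz,kuz,quz
∂3: piv[gijp,gikp,gikz,gipz,gjqu,gjqz,gjuz,gkpz,gquz] rk=9  ker:ikpz,jquz
rk∂_2=20

rank∂_2=20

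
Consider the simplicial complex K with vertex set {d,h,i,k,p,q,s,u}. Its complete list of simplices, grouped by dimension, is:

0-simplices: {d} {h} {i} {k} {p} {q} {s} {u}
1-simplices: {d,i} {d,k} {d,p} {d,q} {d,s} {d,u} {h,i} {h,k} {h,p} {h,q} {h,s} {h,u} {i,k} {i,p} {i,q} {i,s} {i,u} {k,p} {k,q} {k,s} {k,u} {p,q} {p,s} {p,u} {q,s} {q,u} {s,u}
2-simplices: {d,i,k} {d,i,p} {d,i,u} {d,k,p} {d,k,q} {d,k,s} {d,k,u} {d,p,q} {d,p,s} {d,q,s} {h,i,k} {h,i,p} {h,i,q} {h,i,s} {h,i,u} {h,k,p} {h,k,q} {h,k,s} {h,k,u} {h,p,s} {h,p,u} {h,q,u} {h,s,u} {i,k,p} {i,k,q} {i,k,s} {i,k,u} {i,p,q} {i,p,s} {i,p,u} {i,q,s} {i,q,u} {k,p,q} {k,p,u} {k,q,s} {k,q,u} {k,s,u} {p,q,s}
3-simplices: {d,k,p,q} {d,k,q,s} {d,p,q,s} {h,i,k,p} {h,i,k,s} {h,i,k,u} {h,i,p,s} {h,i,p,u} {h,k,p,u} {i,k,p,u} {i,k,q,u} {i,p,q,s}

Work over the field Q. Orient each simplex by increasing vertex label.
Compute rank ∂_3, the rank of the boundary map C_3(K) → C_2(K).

rank∂_3=11

n_0=8 n_1=27 n_2=38 n_3=12  [Q]
∂1: piv[di,dk,dp,dq,ds,du,hi] rk=7  ker:hk,hp,hq,hs,hu,ik,ip,iq,is,iu,kp,kq,ks,ku,pq,ps,pu,qs,qu,su
∂2: piv[dik,dip,diu,dkp,dkq,dks,dku,dpq,dps,dqs,hik,hip,hiq,his,hiu,hkq,hks,hpu,hqu,hsu] rk=20  ker:hkp,hku,hps,ikp,ikq,iks,iku,ipq,ips,ipu,iqs,iqu,kpq,kpu,kqs,kqu,ksu,pqs
∂3: piv[dkpq,dkqs,dpqs,hikp,hiks,hiku,hips,hipu,hkpu,ikqu,ipqs] rk=11  ker:ikpu
rk∂_3=11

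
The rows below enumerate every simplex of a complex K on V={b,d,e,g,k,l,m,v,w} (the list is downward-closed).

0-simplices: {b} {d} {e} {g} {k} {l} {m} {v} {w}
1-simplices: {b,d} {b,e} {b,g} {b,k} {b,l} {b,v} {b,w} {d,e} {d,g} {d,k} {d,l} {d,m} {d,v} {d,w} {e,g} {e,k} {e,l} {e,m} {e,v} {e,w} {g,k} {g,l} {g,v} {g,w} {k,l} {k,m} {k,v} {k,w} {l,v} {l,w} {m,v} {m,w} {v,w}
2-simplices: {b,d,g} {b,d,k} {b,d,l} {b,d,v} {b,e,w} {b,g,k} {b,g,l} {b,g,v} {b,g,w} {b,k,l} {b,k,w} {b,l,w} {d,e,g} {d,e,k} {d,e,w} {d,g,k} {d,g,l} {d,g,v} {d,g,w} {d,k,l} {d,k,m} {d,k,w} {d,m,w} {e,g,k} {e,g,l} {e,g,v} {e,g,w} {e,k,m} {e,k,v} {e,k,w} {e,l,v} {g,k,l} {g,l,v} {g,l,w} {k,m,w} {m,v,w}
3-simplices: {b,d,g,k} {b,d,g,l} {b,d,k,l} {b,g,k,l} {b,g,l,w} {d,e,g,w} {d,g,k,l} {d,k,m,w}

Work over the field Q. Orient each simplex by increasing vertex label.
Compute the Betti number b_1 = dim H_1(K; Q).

n_0=9 n_1=33 n_2=36 n_3=8  [Q]
∂1: piv[bd,be,bg,bk,bl,bv,bw,dm] rk=8  ker:de,dg,dk,dl,dv,dw,eg,ek,el,em,ev,ew,gk,gl,gv,gw,kl,km,kv,kw,lv,lw,mv,mw,vw
∂2: piv[bdg,bdk,bdl,bdv,bew,bgk,bgl,bgv,bgw,bkl,bkw,blw,deg,dek,dew,dgw,dkm,dmw,egl,egv,ekm,ekv,elv,mvw] rk=24  ker:dgk,dgl,dgv,dkl,dkw,egk,egw,ekw,gkl,glv,glw,kmw
∂3: piv[bdgk,bdgl,bdkl,bgkl,bglw,degw,dkmw] rk=7  ker:dgkl
b_1=(33−8)−24=1

b_1=1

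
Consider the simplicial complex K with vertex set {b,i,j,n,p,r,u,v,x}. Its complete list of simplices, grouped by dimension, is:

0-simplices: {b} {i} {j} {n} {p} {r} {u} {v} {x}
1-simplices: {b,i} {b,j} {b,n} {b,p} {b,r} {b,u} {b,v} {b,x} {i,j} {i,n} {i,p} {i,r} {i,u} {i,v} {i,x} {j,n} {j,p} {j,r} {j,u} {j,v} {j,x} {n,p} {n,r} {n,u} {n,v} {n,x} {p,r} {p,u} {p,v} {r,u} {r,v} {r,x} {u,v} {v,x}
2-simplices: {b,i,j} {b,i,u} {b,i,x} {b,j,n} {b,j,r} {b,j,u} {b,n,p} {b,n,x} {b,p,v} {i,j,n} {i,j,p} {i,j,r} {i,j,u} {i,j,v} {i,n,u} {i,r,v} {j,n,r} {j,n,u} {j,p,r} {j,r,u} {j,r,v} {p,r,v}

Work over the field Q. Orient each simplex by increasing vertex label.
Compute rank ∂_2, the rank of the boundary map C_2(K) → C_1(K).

rank∂_2=19

n_0=9 n_1=34 n_2=22  [Q]
∂1: piv[bi,bj,bn,bp,br,bu,bv,bx] rk=8  ker:ij,in,ip,ir,iu,iv,ix,jn,jp,jr,ju,jv,jx,np,nr,nu,nv,nx,pr,pu,pv,ru,rv,rx,uv,vx
∂2: piv[bij,biu,bix,bjn,bjr,bju,bnp,bnx,bpv,ijn,ijp,ijr,ijv,inu,irv,jnr,jpr,jru,prv] rk=19  ker:iju,jnu,jrv
rk∂_2=19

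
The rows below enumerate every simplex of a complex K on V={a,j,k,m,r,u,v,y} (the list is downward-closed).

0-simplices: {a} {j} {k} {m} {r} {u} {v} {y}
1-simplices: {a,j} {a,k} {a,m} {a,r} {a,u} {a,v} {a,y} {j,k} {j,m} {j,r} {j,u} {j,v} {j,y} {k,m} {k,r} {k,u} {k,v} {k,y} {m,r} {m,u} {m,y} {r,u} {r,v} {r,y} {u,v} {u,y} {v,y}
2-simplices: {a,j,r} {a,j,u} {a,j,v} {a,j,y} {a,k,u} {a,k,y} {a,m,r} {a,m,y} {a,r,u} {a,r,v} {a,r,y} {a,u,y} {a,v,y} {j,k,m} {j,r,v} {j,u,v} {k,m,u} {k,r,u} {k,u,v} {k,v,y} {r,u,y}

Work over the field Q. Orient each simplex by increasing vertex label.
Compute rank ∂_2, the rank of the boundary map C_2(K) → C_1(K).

rank∂_2=18

n_0=8 n_1=27 n_2=21  [Q]
∂1: piv[aj,ak,am,ar,au,av,ay] rk=7  ker:jk,jm,jr,ju,jv,jy,km,kr,ku,kv,ky,mr,mu,my,ru,rv,ry,uv,uy,vy
∂2: piv[ajr,aju,ajv,ajy,aku,aky,amr,amy,aru,arv,ary,auy,avy,jkm,juv,kmu,kru,kuv] rk=18  ker:jrv,kvy,ruy
rk∂_2=18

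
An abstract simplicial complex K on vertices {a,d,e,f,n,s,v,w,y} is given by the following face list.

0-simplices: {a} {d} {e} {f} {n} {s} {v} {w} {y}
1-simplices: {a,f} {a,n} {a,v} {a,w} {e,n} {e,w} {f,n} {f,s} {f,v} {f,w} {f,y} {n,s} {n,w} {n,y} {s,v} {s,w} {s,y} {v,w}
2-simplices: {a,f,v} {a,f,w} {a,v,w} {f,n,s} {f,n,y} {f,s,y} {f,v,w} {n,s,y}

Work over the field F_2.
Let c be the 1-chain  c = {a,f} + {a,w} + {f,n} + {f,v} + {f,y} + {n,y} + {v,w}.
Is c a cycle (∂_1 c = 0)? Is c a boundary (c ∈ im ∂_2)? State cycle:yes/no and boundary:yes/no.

n_0=9 n_1=18 n_2=8  [Z2]
∂1: piv[af,an,av,aw,en,fs,fy] rk=7  ker:ew,fn,fv,fw,ns,nw,ny,sv,sw,sy,vw
∂2: piv[afv,afw,avw,fns,fny,fsy] rk=6  ker:fvw,nsy
∂1c = 0
c vs im∂2: reduces to 0 ⇒ boundary

cycle:yes boundary:yes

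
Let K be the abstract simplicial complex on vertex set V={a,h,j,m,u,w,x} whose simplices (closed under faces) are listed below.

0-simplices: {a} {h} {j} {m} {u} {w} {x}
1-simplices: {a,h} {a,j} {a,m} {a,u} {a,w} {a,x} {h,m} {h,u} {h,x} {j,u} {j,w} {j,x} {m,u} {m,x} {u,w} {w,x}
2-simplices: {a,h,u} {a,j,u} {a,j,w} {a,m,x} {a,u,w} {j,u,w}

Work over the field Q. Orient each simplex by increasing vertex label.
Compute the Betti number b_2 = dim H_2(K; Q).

b_2=1

n_0=7 n_1=16 n_2=6  [Q]
∂1: piv[ah,aj,am,au,aw,ax] rk=6  ker:hm,hu,hx,ju,jw,jx,mu,mx,uw,wx
∂2: piv[ahu,aju,ajw,amx,auw] rk=5  ker:juw
b_2=(6−5)−0=1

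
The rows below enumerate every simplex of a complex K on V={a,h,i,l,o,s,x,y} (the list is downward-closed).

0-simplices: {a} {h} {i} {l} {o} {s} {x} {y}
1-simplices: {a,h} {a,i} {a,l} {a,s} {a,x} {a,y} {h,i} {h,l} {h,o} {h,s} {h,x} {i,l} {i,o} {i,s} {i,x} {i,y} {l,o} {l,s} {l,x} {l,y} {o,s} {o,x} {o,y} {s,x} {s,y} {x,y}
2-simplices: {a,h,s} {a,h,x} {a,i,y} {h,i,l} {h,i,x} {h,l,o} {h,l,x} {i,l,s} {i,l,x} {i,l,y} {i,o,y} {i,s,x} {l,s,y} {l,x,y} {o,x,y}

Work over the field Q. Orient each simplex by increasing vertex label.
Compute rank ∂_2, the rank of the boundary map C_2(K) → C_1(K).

n_0=8 n_1=26 n_2=15  [Q]
∂1: piv[ah,ai,al,as,ax,ay,ho] rk=7  ker:hi,hl,hs,hx,il,io,is,ix,iy,lo,ls,lx,ly,os,ox,oy,sx,sy,xy
∂2: piv[ahs,ahx,aiy,hil,hix,hlo,hlx,ils,ily,ioy,isx,lsy,lxy,oxy] rk=14  ker:ilx
rk∂_2=14

rank∂_2=14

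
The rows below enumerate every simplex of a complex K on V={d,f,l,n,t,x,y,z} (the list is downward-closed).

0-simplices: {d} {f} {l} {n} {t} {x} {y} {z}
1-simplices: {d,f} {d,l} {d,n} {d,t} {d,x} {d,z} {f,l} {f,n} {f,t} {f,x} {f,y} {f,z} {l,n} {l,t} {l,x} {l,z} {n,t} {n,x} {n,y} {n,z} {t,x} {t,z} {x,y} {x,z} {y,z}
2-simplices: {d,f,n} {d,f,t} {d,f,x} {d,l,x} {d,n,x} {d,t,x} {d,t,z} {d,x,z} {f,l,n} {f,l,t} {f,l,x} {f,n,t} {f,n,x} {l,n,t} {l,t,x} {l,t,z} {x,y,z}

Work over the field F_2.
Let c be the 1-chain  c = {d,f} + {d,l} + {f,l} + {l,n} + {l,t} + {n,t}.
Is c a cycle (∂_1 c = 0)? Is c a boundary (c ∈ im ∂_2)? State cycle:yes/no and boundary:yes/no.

cycle:yes boundary:yes

n_0=8 n_1=25 n_2=17  [Z2]
∂1: piv[df,dl,dn,dt,dx,dz,fy] rk=7  ker:fl,fn,ft,fx,fz,ln,lt,lx,lz,nt,nx,ny,nz,tx,tz,xy,xz,yz
∂2: piv[dfn,dft,dfx,dlx,dnx,dtx,dtz,dxz,fln,flt,flx,fnt,ltz,xyz] rk=14  ker:fnx,lnt,ltx
∂1c = 0
c vs im∂2: reduces to 0 ⇒ boundary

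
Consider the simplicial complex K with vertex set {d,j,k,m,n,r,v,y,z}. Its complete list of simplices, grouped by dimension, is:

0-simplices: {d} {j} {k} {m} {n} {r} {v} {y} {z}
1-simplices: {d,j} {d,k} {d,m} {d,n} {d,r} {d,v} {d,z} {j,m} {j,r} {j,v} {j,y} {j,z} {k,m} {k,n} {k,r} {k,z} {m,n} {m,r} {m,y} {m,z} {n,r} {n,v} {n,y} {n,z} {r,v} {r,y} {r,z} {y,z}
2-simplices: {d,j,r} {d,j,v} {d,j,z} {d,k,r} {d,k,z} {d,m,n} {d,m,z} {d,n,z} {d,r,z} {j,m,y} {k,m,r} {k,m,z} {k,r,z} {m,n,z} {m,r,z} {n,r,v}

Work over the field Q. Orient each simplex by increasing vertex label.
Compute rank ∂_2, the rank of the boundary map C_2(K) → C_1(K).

n_0=9 n_1=28 n_2=16  [Q]
∂1: piv[dj,dk,dm,dn,dr,dv,dz,jy] rk=8  ker:jm,jr,jv,jz,km,kn,kr,kz,mn,mr,my,mz,nr,nv,ny,nz,rv,ry,rz,yz
∂2: piv[djr,djv,djz,dkr,dkz,dmn,dmz,dnz,drz,jmy,kmr,kmz,nrv] rk=13  ker:krz,mnz,mrz
rk∂_2=13

rank∂_2=13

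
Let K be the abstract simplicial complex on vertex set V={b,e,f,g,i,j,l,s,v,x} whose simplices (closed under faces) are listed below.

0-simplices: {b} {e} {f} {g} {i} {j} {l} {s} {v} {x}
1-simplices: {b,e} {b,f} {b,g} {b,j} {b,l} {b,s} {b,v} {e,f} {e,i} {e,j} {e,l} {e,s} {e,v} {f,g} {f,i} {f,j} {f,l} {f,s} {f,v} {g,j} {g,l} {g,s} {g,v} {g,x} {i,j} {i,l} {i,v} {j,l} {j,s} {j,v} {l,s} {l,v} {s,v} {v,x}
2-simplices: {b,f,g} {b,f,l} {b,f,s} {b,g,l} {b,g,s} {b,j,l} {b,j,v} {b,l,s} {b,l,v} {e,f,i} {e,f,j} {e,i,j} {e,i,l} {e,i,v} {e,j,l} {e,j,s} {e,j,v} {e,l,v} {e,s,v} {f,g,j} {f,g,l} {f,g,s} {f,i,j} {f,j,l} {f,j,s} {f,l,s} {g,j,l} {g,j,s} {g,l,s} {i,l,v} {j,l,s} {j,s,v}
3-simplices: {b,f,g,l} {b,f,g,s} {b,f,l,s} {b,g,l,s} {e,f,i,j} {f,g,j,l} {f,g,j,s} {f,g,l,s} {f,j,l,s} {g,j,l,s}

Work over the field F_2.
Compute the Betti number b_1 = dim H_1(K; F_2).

b_1=4

n_0=10 n_1=34 n_2=32 n_3=10  [Z2]
∂1: piv[be,bf,bg,bj,bl,bs,bv,ei,gx] rk=9  ker:ef,ej,el,es,ev,fg,fi,fj,fl,fs,fv,gj,gl,gs,gv,ij,il,iv,jl,js,jv,ls,lv,sv,vx
∂2: piv[bfg,bfl,bfs,bgl,bgs,bjl,bjv,bls,blv,efi,efj,eij,eil,eiv,ejl,ejs,ejv,esv,fgj,fjl,fjs] rk=21  ker:elv,fgl,fgs,fij,fls,gjl,gjs,gls,ilv,jls,jsv
∂3: piv[bfgl,bfgs,bfls,bgls,efij,fgjl,fgjs,fjls] rk=8  ker:fgls,gjls
b_1=(34−9)−21=4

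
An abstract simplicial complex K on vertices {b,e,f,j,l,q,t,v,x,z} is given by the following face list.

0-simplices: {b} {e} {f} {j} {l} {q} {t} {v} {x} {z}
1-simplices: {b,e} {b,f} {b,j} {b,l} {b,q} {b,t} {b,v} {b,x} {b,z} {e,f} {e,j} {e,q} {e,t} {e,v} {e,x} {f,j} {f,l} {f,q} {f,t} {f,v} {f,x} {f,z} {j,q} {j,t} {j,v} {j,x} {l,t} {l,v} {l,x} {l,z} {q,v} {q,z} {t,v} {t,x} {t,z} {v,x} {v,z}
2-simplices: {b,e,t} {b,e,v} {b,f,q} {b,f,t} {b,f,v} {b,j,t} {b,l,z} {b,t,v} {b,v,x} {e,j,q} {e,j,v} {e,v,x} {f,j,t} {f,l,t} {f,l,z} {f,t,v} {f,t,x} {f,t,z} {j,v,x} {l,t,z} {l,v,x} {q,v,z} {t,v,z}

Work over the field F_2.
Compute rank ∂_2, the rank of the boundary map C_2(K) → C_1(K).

rank∂_2=21

n_0=10 n_1=37 n_2=23  [Z2]
∂1: piv[be,bf,bj,bl,bq,bt,bv,bx,bz] rk=9  ker:ef,ej,eq,et,ev,ex,fj,fl,fq,ft,fv,fx,fz,jq,jt,jv,jx,lt,lv,lx,lz,qv,qz,tv,tx,tz,vx,vz
∂2: piv[bet,bev,bfq,bft,bfv,bjt,blz,btv,bvx,ejq,ejv,evx,fjt,flt,flz,ftx,ftz,jvx,lvx,qvz,tvz] rk=21  ker:ftv,ltz
rk∂_2=21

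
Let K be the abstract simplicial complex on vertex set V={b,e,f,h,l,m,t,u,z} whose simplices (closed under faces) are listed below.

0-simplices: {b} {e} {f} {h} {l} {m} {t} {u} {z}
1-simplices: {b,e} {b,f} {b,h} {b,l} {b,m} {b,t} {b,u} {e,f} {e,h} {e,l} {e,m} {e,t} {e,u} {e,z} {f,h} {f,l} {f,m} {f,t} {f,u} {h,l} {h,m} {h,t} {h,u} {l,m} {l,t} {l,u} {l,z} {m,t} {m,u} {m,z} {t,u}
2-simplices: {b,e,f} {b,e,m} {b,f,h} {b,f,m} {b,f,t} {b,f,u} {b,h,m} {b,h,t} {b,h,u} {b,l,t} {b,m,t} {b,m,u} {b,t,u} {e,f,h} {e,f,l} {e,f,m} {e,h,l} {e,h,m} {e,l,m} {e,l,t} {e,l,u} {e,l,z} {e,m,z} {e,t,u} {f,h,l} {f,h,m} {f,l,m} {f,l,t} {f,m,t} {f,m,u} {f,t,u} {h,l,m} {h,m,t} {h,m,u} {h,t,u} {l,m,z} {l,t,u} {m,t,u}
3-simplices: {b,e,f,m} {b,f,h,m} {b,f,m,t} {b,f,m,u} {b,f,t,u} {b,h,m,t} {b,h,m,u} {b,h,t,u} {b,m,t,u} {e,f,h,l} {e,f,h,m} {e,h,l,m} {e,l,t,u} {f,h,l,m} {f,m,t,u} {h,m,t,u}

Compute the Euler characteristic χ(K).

χ(K)=0

n_0=9 n_1=31 n_2=38 n_3=16
χ=+9−31+38−16=0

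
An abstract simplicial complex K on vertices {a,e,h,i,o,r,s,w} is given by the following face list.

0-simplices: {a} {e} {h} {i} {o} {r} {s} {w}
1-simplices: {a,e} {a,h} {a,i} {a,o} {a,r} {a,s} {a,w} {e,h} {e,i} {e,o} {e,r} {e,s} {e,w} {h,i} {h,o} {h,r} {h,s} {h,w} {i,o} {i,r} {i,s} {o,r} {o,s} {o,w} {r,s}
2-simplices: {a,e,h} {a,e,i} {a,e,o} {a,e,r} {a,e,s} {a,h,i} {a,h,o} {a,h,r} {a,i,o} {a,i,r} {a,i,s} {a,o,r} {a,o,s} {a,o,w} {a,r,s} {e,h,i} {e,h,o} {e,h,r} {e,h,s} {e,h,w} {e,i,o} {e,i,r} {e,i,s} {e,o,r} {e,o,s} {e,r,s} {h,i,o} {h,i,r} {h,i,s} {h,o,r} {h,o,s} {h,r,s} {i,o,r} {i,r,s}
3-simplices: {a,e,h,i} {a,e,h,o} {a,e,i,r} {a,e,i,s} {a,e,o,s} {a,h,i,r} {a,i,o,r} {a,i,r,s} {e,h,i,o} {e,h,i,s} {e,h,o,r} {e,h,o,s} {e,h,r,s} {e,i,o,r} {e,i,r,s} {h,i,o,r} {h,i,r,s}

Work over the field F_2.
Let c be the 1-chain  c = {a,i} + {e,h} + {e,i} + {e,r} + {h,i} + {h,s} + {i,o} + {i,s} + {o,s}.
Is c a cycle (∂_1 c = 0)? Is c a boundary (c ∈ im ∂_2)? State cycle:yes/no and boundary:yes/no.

cycle:no boundary:no

n_0=8 n_1=25 n_2=34 n_3=17  [Z2]
∂1: piv[ae,ah,ai,ao,ar,as,aw] rk=7  ker:eh,ei,eo,er,es,ew,hi,ho,hr,hs,hw,io,ir,is,or,os,ow,rs
∂2: piv[aeh,aei,aeo,aer,aes,ahi,aho,ahr,aio,air,ais,aor,aos,aow,ars,ehs,ehw] rk=17  ker:ehi,eho,ehr,eio,eir,eis,eor,eos,ers,hio,hir,his,hor,hos,hrs,ior,irs
∂3: piv[aehi,aeho,aeir,aeis,aeos,ahir,aior,airs,ehio,ehis,ehor,ehos,ehrs,eior,eirs,hior] rk=16  ker:hirs
∂1c = {a} + {e} + {h} + {i} + {r} + {s}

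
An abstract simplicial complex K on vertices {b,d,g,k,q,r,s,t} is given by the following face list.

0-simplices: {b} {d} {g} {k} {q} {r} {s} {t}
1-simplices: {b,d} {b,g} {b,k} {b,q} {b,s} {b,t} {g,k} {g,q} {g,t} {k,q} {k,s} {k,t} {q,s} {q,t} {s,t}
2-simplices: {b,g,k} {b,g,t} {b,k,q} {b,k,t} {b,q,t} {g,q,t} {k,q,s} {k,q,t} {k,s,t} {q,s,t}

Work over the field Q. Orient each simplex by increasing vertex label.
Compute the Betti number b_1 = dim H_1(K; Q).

b_1=1

n_0=8 n_1=15 n_2=10  [Q]
∂1: piv[bd,bg,bk,bq,bs,bt] rk=6  ker:gk,gq,gt,kq,ks,kt,qs,qt,st
∂2: piv[bgk,bgt,bkq,bkt,bqt,gqt,kqs,kst] rk=8  ker:kqt,qst
b_1=(15−6)−8=1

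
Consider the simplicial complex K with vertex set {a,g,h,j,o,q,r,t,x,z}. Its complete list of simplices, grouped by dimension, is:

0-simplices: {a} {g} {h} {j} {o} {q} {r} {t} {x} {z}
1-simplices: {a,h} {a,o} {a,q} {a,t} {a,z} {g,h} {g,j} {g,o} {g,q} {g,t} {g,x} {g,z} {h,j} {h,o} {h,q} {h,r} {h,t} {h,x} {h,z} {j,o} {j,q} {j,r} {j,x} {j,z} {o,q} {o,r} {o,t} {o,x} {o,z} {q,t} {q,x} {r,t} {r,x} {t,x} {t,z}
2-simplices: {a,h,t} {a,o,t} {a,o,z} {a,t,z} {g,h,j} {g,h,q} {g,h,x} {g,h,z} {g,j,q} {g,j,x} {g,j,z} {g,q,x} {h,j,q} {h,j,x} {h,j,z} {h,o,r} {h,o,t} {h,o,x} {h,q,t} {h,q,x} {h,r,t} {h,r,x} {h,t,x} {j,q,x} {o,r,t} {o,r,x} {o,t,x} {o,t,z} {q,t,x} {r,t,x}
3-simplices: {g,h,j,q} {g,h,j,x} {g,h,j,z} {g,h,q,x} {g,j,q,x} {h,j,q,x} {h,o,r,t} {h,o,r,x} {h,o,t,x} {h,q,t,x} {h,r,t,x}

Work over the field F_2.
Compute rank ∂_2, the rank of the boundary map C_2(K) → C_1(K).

rank∂_2=19

n_0=10 n_1=35 n_2=30 n_3=11  [Z2]
∂1: piv[ah,ao,aq,at,az,gh,gj,gx,hr] rk=9  ker:go,gq,gt,gz,hj,ho,hq,ht,hx,hz,jo,jq,jr,jx,jz,oq,or,ot,ox,oz,qt,qx,rt,rx,tx,tz
∂2: piv[aht,aot,aoz,atz,ghj,ghq,ghx,ghz,gjq,gjx,gjz,gqx,hor,hot,hox,hqt,hrt,hrx,htx] rk=19  ker:hjq,hjx,hjz,hqx,jqx,ort,orx,otx,otz,qtx,rtx
∂3: piv[ghjq,ghjx,ghjz,ghqx,gjqx,hort,horx,hotx,hqtx,hrtx] rk=10  ker:hjqx
rk∂_2=19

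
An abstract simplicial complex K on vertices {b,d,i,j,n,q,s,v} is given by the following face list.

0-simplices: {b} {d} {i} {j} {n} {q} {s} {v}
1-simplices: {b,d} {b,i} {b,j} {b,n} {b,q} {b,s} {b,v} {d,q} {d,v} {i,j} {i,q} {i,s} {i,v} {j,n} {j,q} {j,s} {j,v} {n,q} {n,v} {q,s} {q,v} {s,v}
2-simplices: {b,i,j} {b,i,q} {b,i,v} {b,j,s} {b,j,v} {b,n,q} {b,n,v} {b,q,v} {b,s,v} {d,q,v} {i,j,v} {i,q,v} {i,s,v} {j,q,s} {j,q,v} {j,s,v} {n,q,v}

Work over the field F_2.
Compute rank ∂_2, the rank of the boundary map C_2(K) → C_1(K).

n_0=8 n_1=22 n_2=17  [Z2]
∂1: piv[bd,bi,bj,bn,bq,bs,bv] rk=7  ker:dq,dv,ij,iq,is,iv,jn,jq,js,jv,nq,nv,qs,qv,sv
∂2: piv[bij,biq,biv,bjs,bjv,bnq,bnv,bqv,bsv,dqv,isv,jqs,jqv] rk=13  ker:ijv,iqv,jsv,nqv
rk∂_2=13

rank∂_2=13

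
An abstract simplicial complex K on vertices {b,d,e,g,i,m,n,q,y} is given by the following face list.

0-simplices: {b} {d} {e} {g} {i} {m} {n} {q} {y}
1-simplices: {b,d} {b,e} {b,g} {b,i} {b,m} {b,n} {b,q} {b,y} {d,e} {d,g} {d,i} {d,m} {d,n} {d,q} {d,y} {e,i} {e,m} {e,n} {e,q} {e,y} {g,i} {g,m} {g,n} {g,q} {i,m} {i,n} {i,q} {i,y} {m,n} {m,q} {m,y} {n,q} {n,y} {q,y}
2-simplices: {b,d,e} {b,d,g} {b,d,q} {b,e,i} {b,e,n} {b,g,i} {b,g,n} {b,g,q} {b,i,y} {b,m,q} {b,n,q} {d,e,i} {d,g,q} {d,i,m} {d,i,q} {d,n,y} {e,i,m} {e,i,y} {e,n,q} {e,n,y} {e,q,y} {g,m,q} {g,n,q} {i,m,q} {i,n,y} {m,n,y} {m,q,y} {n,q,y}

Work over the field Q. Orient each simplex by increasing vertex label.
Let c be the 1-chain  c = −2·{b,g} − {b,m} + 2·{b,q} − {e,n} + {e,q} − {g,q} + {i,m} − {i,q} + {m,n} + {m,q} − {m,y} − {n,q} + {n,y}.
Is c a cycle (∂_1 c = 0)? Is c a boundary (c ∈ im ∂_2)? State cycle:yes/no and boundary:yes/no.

n_0=9 n_1=34 n_2=28  [Q]
∂1: piv[bd,be,bg,bi,bm,bn,bq,by] rk=8  ker:de,dg,di,dm,dn,dq,dy,ei,em,en,eq,ey,gi,gm,gn,gq,im,in,iq,iy,mn,mq,my,nq,ny,qy
∂2: piv[bde,bdg,bdq,bei,ben,bgi,bgn,bgq,biy,bmq,bnq,dei,dim,diq,dny,eim,eiy,enq,eny,eqy,gmq,imq,iny,mny,mqy] rk=25  ker:dgq,gnq,nqy
∂1c = {b} − {g} − {m} + {q}

cycle:no boundary:no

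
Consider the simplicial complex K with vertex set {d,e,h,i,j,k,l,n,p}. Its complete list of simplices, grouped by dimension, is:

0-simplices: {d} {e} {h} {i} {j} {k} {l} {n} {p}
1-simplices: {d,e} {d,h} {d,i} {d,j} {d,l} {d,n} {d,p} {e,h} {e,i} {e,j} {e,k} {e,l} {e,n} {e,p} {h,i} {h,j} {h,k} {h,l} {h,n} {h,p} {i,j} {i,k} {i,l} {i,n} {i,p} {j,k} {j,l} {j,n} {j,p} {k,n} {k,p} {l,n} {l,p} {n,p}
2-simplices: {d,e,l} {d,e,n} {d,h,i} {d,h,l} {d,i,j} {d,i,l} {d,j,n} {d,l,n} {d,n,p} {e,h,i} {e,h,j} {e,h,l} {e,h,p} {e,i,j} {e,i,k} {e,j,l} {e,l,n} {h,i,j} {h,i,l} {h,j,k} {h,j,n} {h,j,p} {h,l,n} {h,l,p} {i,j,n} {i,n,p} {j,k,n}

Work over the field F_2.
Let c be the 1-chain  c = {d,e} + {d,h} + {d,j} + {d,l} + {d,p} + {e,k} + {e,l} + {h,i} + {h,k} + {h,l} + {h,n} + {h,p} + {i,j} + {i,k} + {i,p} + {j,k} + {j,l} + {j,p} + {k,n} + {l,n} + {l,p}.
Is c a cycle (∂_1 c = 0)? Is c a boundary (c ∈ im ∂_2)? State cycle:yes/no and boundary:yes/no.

cycle:no boundary:no

n_0=9 n_1=34 n_2=27  [Z2]
∂1: piv[de,dh,di,dj,dl,dn,dp,ek] rk=8  ker:eh,ei,ej,el,en,ep,hi,hj,hk,hl,hn,hp,ij,ik,il,in,ip,jk,jl,jn,jp,kn,kp,ln,lp,np
∂2: piv[del,den,dhi,dhl,dij,dil,djn,dln,dnp,ehi,ehj,ehl,ehp,eij,eik,ejl,hjk,hjn,hjp,hlp,ijn,inp,jkn] rk=23  ker:eln,hij,hil,hln
∂1c = {d} + {e} + {j} + {k} + {n} + {p}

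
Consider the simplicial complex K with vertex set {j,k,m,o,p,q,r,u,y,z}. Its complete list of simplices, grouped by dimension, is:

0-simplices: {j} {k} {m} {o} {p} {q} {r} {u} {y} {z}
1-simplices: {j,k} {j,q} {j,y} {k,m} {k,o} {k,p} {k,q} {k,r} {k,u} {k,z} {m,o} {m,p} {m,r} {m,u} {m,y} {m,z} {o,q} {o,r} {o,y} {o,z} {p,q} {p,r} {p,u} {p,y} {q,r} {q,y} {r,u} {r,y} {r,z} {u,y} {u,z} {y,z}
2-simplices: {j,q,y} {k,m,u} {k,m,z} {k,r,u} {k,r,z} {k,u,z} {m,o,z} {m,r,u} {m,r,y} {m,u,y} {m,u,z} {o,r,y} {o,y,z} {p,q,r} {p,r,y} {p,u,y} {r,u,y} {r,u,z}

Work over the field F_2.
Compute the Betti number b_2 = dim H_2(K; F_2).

n_0=10 n_1=32 n_2=18  [Z2]
∂1: piv[jk,jq,jy,km,ko,kp,kr,ku,kz] rk=9  ker:kq,mo,mp,mr,mu,my,mz,oq,or,oy,oz,pq,pr,pu,py,qr,qy,ru,ry,rz,uy,uz,yz
∂2: piv[jqy,kmu,kmz,kru,krz,kuz,moz,mru,mry,muy,ory,oyz,pqr,pry,puy] rk=15  ker:muz,ruy,ruz
b_2=(18−15)−0=3

b_2=3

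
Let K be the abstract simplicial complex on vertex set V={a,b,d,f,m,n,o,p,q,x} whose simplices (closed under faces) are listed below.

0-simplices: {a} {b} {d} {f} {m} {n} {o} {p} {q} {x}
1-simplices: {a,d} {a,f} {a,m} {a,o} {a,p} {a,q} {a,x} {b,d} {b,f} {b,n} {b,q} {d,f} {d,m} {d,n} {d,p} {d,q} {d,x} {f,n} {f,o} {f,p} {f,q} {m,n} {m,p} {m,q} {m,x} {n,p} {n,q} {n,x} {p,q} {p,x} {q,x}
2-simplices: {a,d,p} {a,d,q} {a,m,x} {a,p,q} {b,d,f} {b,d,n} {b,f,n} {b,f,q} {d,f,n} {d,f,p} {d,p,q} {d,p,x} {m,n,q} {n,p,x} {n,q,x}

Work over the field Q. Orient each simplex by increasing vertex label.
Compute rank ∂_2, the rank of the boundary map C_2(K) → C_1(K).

n_0=10 n_1=31 n_2=15  [Q]
∂1: piv[ad,af,am,ao,ap,aq,ax,bd,bn] rk=9  ker:bf,bq,df,dm,dn,dp,dq,dx,fn,fo,fp,fq,mn,mp,mq,mx,np,nq,nx,pq,px,qx
∂2: piv[adp,adq,amx,apq,bdf,bdn,bfn,bfq,dfp,dpx,mnq,npx,nqx] rk=13  ker:dfn,dpq
rk∂_2=13

rank∂_2=13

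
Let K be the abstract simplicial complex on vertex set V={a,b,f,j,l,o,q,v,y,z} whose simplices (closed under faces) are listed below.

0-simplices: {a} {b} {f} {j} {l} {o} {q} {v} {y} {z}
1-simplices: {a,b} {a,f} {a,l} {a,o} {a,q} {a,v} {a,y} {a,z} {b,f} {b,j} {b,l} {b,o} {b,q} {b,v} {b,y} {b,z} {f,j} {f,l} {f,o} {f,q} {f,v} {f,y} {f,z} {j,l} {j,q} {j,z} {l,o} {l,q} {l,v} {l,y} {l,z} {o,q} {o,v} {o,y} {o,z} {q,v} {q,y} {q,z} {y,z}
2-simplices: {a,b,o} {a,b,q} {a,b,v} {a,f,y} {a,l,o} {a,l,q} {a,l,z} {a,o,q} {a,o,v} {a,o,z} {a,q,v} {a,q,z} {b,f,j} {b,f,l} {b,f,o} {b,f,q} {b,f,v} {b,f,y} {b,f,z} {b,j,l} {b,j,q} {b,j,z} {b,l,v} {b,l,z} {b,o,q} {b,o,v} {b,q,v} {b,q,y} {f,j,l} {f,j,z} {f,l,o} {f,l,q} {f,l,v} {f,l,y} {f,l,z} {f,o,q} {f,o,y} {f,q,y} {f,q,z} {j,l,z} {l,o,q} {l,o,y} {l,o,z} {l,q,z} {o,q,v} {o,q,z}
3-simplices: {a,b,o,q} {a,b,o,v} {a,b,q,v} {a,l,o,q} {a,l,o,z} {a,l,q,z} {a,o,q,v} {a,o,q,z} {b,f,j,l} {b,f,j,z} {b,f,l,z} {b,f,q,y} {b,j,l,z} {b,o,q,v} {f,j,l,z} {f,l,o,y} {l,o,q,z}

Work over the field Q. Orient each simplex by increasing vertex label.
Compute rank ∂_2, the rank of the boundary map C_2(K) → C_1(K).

rank∂_2=28

n_0=10 n_1=39 n_2=46 n_3=17  [Q]
∂1: piv[ab,af,al,ao,aq,av,ay,az,bj] rk=9  ker:bf,bl,bo,bq,bv,by,bz,fj,fl,fo,fq,fv,fy,fz,jl,jq,jz,lo,lq,lv,ly,lz,oq,ov,oy,oz,qv,qy,qz,yz
∂2: piv[abo,abq,abv,afy,alo,alq,alz,aoq,aov,aoz,aqv,aqz,bfj,bfl,bfo,bfq,bfv,bfy,bfz,bjl,bjq,bjz,blv,blz,bqy,flo,fly,foy] rk=28  ker:boq,bov,bqv,fjl,fjz,flq,flv,flz,foq,fqy,fqz,jlz,loq,loy,loz,lqz,oqv,oqz
∂3: piv[aboq,abov,abqv,aloq,aloz,alqz,aoqv,aoqz,bfjl,bfjz,bflz,bfqy,bjlz,floy] rk=14  ker:boqv,fjlz,loqz
rk∂_2=28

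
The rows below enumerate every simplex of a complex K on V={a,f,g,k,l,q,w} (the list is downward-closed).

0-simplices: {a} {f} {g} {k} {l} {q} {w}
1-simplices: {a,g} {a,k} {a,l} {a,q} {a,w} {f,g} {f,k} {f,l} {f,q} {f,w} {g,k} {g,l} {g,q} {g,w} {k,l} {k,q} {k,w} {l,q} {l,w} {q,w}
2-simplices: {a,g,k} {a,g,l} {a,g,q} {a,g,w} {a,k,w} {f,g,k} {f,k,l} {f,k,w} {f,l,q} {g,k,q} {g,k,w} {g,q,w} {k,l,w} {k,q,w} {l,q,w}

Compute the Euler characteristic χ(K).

χ(K)=2

n_0=7 n_1=20 n_2=15
χ=+7−20+15=2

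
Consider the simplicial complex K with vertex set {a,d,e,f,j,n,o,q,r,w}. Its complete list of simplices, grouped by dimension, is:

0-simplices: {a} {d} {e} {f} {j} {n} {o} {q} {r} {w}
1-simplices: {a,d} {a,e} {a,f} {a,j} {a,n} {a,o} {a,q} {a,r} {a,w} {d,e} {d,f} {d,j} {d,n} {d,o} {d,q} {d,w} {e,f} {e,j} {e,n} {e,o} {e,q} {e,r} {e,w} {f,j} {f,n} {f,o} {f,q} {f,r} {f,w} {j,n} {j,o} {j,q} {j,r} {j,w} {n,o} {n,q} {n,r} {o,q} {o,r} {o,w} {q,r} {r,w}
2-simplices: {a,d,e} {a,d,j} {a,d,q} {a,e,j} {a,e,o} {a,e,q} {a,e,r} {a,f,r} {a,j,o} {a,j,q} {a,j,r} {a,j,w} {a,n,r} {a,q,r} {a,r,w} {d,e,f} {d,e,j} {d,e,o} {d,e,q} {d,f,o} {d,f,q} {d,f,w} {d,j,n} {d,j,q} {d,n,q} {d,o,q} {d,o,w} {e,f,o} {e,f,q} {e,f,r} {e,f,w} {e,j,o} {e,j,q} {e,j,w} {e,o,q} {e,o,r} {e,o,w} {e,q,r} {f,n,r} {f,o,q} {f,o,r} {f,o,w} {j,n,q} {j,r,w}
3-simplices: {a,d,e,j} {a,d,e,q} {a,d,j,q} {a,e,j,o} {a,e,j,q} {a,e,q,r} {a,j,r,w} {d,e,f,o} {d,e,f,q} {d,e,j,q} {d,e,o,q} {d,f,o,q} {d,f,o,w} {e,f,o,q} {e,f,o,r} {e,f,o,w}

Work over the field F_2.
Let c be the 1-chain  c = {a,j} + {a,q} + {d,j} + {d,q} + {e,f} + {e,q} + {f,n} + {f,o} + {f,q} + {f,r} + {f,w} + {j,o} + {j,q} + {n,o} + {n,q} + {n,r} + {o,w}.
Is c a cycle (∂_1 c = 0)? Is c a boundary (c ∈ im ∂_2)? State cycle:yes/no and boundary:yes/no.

n_0=10 n_1=42 n_2=44 n_3=16  [Z2]
∂1: piv[ad,ae,af,aj,an,ao,aq,ar,aw] rk=9  ker:de,df,dj,dn,do,dq,dw,ef,ej,en,eo,eq,er,ew,fj,fn,fo,fq,fr,fw,jn,jo,jq,jr,jw,no,nq,nr,oq,or,ow,qr,rw
∂2: piv[ade,adj,adq,aej,aeo,aeq,aer,afr,ajo,ajq,ajr,ajw,anr,aqr,arw,def,deo,dfo,dfq,dfw,djn,dnq,doq,dow,efr,efw,ejw,eor,fnr] rk=29  ker:dej,deq,djq,efo,efq,ejo,ejq,eoq,eow,eqr,foq,for,fow,jnq,jrw
∂3: piv[adej,adeq,adjq,aejo,aejq,aeqr,ajrw,defo,defq,deoq,dfoq,dfow,efor,efow] rk=14  ker:dejq,efoq
∂1c = 0
c vs im∂2: residual ≠ 0 ⇒ not boundary

cycle:yes boundary:no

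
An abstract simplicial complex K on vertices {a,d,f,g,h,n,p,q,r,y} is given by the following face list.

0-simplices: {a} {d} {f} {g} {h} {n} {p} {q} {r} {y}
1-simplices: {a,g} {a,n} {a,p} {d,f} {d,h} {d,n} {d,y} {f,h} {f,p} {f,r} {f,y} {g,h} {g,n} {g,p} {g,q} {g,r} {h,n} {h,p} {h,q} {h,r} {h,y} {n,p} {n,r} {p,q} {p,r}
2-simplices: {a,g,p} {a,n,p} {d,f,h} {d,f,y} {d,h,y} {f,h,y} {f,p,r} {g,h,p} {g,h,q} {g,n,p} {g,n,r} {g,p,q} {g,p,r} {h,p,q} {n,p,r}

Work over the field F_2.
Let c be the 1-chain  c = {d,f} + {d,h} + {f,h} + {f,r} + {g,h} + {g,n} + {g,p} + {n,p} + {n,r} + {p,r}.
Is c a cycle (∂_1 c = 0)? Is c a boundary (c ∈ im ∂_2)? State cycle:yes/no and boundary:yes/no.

cycle:no boundary:no

n_0=10 n_1=25 n_2=15  [Z2]
∂1: piv[ag,an,ap,df,dh,dn,dy,fr,gq] rk=9  ker:fh,fp,fy,gh,gn,gp,gr,hn,hp,hq,hr,hy,np,nr,pq,pr
∂2: piv[agp,anp,dfh,dfy,dhy,fpr,ghp,ghq,gnp,gnr,gpq,gpr] rk=12  ker:fhy,hpq,npr
∂1c = {f} + {g} + {h} + {n} + {p} + {r}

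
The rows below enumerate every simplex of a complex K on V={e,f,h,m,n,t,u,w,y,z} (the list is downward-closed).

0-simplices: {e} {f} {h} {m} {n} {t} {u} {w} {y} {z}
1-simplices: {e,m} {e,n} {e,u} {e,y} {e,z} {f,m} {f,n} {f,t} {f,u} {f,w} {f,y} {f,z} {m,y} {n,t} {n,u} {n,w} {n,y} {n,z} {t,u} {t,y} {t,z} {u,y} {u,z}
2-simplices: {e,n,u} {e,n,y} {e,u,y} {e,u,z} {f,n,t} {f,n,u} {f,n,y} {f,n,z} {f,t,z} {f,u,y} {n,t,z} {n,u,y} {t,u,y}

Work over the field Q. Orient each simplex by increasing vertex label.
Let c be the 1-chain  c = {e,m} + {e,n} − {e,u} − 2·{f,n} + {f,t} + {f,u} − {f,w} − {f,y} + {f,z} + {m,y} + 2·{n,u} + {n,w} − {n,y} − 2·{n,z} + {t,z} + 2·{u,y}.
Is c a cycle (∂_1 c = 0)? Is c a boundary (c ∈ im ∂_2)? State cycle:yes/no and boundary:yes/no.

n_0=10 n_1=23 n_2=13  [Q]
∂1: piv[em,en,eu,ey,ez,fm,ft,fw] rk=8  ker:fn,fu,fy,fz,my,nt,nu,nw,ny,nz,tu,ty,tz,uy,uz
∂2: piv[enu,eny,euy,euz,fnt,fnu,fny,fnz,ftz,tuy] rk=10  ker:fuy,ntz,nuy
∂1c = −{e} + {f} − {n} + {y}

cycle:no boundary:no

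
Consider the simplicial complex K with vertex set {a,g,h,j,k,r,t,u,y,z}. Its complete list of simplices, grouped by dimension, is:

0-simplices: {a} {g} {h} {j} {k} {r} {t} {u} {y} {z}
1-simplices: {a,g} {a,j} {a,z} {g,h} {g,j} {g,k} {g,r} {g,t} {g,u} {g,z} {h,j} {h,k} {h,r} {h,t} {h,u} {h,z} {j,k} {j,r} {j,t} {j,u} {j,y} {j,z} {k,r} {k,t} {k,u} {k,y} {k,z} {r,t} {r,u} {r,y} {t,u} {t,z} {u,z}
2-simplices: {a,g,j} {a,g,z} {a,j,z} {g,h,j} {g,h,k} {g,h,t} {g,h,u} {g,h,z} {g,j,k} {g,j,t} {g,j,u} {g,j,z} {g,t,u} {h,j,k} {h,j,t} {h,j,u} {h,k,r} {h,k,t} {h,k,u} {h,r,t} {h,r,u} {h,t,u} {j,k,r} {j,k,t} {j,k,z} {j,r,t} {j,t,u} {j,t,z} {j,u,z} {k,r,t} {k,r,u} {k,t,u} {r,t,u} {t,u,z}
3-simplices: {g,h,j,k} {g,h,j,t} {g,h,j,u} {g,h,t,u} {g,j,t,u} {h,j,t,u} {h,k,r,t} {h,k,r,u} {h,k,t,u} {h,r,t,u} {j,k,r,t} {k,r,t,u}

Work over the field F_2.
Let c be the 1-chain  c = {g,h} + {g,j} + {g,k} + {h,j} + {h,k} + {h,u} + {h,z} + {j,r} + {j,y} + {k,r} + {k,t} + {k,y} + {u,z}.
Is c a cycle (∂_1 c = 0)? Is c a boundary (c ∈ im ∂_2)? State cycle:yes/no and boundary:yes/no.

cycle:no boundary:no

n_0=10 n_1=33 n_2=34 n_3=12  [Z2]
∂1: piv[ag,aj,az,gh,gk,gr,gt,gu,jy] rk=9  ker:gj,gz,hj,hk,hr,ht,hu,hz,jk,jr,jt,ju,jz,kr,kt,ku,ky,kz,rt,ru,ry,tu,tz,uz
∂2: piv[agj,agz,ajz,ghj,ghk,ght,ghu,ghz,gjk,gjt,gju,gtu,hkr,hkt,hku,hrt,hru,jkr,jkz,jtz,juz] rk=21  ker:gjz,hjk,hjt,hju,htu,jkt,jrt,jtu,krt,kru,ktu,rtu,tuz
∂3: piv[ghjk,ghjt,ghju,ghtu,gjtu,hkrt,hkru,hktu,hrtu,jkrt] rk=10  ker:hjtu,krtu
∂1c = {g} + {h} + {k} + {t}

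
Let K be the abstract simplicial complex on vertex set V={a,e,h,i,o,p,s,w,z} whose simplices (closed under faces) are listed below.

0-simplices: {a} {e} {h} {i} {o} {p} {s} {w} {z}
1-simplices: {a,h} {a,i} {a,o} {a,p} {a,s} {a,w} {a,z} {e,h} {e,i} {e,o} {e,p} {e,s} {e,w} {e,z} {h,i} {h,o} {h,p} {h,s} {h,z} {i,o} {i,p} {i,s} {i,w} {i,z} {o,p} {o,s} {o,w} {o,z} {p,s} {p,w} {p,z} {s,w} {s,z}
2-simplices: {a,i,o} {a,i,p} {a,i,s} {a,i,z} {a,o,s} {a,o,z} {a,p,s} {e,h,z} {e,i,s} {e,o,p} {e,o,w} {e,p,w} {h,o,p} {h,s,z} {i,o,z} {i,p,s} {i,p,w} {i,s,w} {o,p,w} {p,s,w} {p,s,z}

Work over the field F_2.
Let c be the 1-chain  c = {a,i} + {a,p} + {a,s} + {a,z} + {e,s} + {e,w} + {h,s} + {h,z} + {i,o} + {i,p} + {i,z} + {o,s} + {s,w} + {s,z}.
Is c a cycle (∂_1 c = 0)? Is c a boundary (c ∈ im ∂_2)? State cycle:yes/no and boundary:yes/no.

n_0=9 n_1=33 n_2=21  [Z2]
∂1: piv[ah,ai,ao,ap,as,aw,az,eh] rk=8  ker:ei,eo,ep,es,ew,ez,hi,ho,hp,hs,hz,io,ip,is,iw,iz,op,os,ow,oz,ps,pw,pz,sw,sz
∂2: piv[aio,aip,ais,aiz,aos,aoz,aps,ehz,eis,eop,eow,epw,hop,hsz,ipw,isw,psz] rk=17  ker:ioz,ips,opw,psw
∂1c = 0
c vs im∂2: residual ≠ 0 ⇒ not boundary

cycle:yes boundary:no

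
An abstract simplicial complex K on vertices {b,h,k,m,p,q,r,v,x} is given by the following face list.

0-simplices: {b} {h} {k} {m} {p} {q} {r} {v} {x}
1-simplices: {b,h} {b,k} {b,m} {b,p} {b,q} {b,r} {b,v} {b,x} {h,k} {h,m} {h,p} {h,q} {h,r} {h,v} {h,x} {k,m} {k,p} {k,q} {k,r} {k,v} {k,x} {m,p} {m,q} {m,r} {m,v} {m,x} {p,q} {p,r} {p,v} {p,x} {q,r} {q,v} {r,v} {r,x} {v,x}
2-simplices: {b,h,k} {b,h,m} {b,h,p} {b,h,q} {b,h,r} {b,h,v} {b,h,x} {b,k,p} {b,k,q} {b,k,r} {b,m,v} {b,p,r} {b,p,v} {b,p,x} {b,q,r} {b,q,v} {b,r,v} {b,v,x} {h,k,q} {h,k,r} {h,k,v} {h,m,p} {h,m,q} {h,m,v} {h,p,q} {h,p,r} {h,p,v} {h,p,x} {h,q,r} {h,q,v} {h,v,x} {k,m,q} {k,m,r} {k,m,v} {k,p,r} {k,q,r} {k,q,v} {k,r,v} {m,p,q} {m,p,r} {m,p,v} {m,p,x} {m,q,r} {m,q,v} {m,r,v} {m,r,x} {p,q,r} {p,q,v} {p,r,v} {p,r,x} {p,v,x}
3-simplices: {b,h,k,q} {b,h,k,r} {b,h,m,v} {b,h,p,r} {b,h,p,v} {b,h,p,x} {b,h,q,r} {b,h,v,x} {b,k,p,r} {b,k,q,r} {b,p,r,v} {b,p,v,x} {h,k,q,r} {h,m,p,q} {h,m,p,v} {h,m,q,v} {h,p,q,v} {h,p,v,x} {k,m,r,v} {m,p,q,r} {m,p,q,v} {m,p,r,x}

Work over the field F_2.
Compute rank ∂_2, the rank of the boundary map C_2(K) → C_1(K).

n_0=9 n_1=35 n_2=51 n_3=22  [Z2]
∂1: piv[bh,bk,bm,bp,bq,br,bv,bx] rk=8  ker:hk,hm,hp,hq,hr,hv,hx,km,kp,kq,kr,kv,kx,mp,mq,mr,mv,mx,pq,pr,pv,px,qr,qv,rv,rx,vx
∂2: piv[bhk,bhm,bhp,bhq,bhr,bhv,bhx,bkp,bkq,bkr,bmv,bpr,bpv,bpx,bqr,bqv,brv,bvx,hkv,hmp,hmq,hpq,kmq,kmr,mpx,mrx] rk=26  ker:hkq,hkr,hmv,hpr,hpv,hpx,hqr,hqv,hvx,kmv,kpr,kqr,kqv,krv,mpq,mpr,mpv,mqr,mqv,mrv,pqr,pqv,prv,prx,pvx
∂3: piv[bhkq,bhkr,bhmv,bhpr,bhpv,bhpx,bhqr,bhvx,bkpr,bkqr,bprv,bpvx,hmpq,hmpv,hmqv,hpqv,kmrv,mpqr,mprx] rk=19  ker:hkqr,hpvx,mpqv
rk∂_2=26

rank∂_2=26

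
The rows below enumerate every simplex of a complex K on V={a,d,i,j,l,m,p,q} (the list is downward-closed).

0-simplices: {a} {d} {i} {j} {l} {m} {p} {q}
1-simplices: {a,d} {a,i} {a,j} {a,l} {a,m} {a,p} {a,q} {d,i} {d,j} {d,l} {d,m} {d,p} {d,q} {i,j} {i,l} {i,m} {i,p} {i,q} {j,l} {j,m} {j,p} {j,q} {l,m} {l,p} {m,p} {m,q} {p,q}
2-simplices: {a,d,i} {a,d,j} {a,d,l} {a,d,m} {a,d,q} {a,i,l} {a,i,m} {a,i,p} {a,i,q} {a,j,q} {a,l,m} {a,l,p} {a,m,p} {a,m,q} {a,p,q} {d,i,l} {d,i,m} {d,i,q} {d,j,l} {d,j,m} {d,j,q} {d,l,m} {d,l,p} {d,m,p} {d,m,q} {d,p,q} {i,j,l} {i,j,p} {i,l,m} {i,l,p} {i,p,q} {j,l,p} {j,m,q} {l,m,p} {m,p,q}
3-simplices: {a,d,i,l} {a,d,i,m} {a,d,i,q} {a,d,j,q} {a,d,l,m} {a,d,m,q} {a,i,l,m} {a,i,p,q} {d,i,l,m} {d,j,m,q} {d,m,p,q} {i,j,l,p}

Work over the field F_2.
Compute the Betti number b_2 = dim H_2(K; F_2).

n_0=8 n_1=27 n_2=35 n_3=12  [Z2]
∂1: piv[ad,ai,aj,al,am,ap,aq] rk=7  ker:di,dj,dl,dm,dp,dq,ij,il,im,ip,iq,jl,jm,jp,jq,lm,lp,mp,mq,pq
∂2: piv[adi,adj,adl,adm,adq,ail,aim,aip,aiq,ajq,alm,alp,amp,amq,apq,djl,djm,dlp,ijl,ijp] rk=20  ker:dil,dim,diq,djq,dlm,dmp,dmq,dpq,ilm,ilp,ipq,jlp,jmq,lmp,mpq
∂3: piv[adil,adim,adiq,adjq,adlm,admq,ailm,aipq,djmq,dmpq,ijlp] rk=11  ker:dilm
b_2=(35−20)−11=4

b_2=4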